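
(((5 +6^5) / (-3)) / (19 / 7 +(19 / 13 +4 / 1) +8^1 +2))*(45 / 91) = -116715 / 1654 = -70.57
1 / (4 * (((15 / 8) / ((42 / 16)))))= 7 / 20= 0.35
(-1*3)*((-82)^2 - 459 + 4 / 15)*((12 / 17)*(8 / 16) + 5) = -8552089 / 85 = -100612.81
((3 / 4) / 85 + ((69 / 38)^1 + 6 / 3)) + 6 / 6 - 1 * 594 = -3806073 / 6460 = -589.18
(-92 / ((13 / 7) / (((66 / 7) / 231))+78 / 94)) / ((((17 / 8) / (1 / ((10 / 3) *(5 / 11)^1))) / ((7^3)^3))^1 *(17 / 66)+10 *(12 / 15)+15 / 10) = -3040296277943232 / 14544941955517415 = -0.21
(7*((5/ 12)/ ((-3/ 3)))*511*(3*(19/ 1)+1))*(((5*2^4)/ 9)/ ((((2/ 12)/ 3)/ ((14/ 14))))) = -41493200/ 3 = -13831066.67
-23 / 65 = -0.35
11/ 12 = 0.92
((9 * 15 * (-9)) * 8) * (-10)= 97200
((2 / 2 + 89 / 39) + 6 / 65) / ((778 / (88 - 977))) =-292481 / 75855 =-3.86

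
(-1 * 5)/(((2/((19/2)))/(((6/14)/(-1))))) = 285/28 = 10.18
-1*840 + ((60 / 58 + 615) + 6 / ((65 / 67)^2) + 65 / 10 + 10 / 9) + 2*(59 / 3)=-376351577 / 2205450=-170.65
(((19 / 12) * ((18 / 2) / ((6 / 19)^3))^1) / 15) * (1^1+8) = 130321 / 480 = 271.50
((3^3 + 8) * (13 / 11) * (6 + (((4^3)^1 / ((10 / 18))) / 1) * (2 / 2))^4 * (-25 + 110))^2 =43527289179538829954806642944 / 75625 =575567460225306842377608.50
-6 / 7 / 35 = -6 / 245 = -0.02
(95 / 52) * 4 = 95 / 13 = 7.31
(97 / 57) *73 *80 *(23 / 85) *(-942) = -818223712 / 323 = -2533200.35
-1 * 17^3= -4913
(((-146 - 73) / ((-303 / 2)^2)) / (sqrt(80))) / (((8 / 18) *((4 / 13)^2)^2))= -6254859 *sqrt(5) / 52229120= -0.27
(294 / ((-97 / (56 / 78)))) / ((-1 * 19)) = 2744 / 23959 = 0.11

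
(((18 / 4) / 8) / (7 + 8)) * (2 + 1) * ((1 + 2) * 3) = 81 / 80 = 1.01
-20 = -20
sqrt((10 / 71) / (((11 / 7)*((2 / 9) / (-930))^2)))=4185*sqrt(54670) / 781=1252.91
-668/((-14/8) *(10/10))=2672/7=381.71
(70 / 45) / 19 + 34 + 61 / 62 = 371767 / 10602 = 35.07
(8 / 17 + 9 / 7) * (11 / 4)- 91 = -41017 / 476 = -86.17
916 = 916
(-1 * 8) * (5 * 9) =-360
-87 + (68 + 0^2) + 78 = 59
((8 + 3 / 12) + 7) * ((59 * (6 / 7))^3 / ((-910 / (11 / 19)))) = -3720851343 / 2965235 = -1254.83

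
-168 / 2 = -84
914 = 914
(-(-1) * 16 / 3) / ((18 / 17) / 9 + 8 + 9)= 272 / 873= 0.31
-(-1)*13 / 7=13 / 7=1.86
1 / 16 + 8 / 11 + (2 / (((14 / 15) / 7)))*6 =15979 / 176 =90.79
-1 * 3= -3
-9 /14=-0.64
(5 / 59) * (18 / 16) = 45 / 472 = 0.10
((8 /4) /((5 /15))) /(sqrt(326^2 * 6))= 0.01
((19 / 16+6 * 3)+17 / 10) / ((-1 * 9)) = -557 / 240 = -2.32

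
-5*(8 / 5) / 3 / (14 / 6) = -8 / 7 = -1.14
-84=-84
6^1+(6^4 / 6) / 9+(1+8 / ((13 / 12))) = 499 / 13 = 38.38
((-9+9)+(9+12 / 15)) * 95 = 931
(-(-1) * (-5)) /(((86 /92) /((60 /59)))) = -13800 /2537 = -5.44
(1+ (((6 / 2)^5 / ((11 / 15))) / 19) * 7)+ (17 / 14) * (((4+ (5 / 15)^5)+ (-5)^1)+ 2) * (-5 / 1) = 116.98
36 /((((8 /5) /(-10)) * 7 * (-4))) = 225 /28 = 8.04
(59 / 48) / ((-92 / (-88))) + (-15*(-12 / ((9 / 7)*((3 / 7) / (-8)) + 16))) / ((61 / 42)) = 376619269 / 42056328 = 8.96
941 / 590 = 1.59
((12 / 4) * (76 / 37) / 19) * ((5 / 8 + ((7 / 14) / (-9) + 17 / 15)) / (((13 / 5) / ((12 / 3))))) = 1226 / 1443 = 0.85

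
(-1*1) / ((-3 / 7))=7 / 3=2.33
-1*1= -1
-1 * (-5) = 5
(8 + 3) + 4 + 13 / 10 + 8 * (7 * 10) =5763 / 10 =576.30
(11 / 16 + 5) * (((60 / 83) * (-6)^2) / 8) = 12285 / 664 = 18.50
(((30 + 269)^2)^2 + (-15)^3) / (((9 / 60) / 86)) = 13747160932720 / 3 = 4582386977573.33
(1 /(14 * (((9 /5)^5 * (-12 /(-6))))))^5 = 298023223876953125 /12355288554636253654488652741632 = 0.00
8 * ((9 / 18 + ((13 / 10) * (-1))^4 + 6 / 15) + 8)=117561 / 1250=94.05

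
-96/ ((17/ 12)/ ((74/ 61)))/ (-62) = 42624/ 32147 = 1.33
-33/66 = -1/2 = -0.50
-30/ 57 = -0.53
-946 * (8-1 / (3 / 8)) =-15136 / 3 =-5045.33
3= 3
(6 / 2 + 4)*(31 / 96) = 217 / 96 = 2.26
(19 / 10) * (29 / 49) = 551 / 490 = 1.12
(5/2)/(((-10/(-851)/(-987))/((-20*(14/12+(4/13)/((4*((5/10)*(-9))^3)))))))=30933479815/6318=4896087.34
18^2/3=108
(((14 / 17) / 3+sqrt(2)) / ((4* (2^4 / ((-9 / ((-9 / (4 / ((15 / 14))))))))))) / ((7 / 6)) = 7 / 510+sqrt(2) / 20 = 0.08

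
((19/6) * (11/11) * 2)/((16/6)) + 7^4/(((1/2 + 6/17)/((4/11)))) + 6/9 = 7860151/7656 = 1026.67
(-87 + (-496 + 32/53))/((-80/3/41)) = 3796641/4240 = 895.43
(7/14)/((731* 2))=1/2924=0.00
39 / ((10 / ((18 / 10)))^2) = 3159 / 2500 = 1.26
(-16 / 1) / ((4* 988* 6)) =-1 / 1482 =-0.00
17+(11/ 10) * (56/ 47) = 4303/ 235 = 18.31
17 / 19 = 0.89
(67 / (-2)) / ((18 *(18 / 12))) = -67 / 54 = -1.24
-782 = -782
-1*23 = -23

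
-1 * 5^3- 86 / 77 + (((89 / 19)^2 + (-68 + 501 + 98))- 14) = 11475295 / 27797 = 412.82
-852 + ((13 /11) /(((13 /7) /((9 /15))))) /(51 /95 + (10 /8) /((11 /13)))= -7171392 /8419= -851.81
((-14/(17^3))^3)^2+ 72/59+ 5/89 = 94264855082210000152326863/73845256457807623927788259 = 1.28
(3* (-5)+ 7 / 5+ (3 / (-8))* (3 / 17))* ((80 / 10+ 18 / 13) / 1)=-566873 / 4420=-128.25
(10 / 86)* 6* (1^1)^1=30 / 43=0.70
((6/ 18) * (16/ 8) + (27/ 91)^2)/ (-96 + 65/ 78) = -37498/ 4728451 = -0.01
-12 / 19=-0.63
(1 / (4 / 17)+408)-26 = 1545 / 4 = 386.25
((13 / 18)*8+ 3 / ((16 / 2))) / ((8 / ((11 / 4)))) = 4873 / 2304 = 2.12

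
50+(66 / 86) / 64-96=-126559 / 2752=-45.99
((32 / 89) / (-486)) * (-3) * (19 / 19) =16 / 7209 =0.00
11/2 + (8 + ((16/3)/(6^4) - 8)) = 2675/486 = 5.50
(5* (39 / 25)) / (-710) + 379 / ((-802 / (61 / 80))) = -8457469 / 22776800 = -0.37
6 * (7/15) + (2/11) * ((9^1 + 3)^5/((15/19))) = 3152026/55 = 57309.56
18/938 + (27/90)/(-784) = 0.02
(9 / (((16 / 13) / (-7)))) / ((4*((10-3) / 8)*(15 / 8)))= -39 / 5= -7.80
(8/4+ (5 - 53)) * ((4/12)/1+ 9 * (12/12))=-1288/3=-429.33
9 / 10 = 0.90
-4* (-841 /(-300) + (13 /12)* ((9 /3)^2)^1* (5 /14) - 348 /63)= -457 /150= -3.05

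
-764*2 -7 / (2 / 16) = -1584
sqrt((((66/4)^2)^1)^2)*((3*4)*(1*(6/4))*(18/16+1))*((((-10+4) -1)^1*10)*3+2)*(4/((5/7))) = -60648588/5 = -12129717.60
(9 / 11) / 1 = 9 / 11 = 0.82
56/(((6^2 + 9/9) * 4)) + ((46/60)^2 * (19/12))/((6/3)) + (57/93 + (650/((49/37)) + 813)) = 1584581499553/1213984800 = 1305.27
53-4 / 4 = 52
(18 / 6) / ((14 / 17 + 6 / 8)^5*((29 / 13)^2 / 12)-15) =-8845731827712 / 32433199083373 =-0.27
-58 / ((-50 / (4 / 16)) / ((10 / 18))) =29 / 180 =0.16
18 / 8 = 9 / 4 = 2.25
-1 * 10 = -10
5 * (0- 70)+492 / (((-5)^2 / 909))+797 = 18336.12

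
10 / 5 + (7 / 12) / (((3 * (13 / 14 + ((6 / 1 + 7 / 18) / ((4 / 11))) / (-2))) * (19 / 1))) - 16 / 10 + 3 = 2556857 / 752305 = 3.40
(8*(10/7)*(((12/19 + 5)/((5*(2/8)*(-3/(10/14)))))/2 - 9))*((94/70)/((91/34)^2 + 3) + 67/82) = -974281786760/9417892659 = -103.45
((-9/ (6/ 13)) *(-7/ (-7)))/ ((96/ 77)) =-1001/ 64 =-15.64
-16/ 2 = -8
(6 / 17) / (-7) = -6 / 119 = -0.05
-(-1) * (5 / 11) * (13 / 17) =65 / 187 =0.35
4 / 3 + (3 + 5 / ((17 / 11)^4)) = 1305388 / 250563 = 5.21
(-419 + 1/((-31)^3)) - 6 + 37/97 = -1227031805/2889727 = -424.62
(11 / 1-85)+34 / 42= -73.19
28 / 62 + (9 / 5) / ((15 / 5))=1.05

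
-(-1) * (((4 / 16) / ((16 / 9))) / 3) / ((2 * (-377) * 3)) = -1 / 48256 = -0.00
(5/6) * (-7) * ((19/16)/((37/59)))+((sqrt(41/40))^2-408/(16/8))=-3801011/17760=-214.02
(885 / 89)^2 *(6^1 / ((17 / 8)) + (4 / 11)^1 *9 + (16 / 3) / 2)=866.47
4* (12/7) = 48/7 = 6.86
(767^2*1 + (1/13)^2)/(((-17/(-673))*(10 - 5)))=4657864.72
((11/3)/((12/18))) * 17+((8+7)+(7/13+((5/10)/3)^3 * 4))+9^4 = 2341190/351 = 6670.06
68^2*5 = 23120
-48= -48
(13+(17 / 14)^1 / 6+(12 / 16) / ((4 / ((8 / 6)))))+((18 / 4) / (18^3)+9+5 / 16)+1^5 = 23.77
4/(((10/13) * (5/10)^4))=416/5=83.20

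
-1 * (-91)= 91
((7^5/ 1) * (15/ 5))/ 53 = 50421/ 53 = 951.34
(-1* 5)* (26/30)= -13/3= -4.33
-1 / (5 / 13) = -13 / 5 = -2.60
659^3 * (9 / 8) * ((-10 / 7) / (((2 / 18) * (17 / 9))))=-1043166847455 / 476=-2191526990.45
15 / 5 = 3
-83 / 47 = -1.77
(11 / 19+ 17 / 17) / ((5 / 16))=5.05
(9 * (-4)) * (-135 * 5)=24300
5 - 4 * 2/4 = 3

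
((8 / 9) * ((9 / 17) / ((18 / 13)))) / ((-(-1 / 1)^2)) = -52 / 153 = -0.34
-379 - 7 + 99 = -287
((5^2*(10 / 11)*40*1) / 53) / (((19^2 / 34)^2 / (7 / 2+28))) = 4.79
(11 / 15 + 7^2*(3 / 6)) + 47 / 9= 2741 / 90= 30.46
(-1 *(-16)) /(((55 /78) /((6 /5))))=7488 /275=27.23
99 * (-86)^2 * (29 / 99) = 214484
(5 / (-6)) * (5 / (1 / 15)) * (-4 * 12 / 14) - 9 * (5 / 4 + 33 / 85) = 474909 / 2380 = 199.54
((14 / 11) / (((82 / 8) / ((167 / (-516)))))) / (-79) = 0.00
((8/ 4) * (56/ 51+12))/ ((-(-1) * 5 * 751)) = 1336/ 191505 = 0.01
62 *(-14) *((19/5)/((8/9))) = -37107/10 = -3710.70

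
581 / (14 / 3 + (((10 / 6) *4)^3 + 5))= 15687 / 8261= 1.90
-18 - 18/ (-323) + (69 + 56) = 34579/ 323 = 107.06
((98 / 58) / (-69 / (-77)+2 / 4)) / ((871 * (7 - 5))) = 0.00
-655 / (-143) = 655 / 143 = 4.58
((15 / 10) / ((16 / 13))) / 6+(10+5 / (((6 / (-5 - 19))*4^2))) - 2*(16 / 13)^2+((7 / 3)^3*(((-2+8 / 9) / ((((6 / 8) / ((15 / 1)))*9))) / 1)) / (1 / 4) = -2827791497 / 23654592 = -119.55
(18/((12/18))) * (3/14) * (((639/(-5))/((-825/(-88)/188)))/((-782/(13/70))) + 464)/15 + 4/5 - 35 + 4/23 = 8692204819/59871875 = 145.18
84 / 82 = 42 / 41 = 1.02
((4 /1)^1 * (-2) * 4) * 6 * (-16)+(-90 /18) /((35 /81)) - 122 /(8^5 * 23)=8072871509 /2637824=3060.43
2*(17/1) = 34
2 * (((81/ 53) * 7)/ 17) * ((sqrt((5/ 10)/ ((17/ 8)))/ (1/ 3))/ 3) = 2268 * sqrt(17)/ 15317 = 0.61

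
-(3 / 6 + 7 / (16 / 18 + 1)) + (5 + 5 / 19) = 683 / 646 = 1.06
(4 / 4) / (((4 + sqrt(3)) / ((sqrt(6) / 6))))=-sqrt(2) / 26 + 2 * sqrt(6) / 39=0.07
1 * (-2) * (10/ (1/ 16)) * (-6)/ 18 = 320/ 3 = 106.67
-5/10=-1/2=-0.50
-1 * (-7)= 7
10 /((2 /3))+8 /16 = 31 /2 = 15.50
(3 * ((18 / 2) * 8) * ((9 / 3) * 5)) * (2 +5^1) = 22680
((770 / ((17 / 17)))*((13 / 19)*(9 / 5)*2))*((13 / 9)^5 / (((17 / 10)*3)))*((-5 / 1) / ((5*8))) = -1858321465 / 6357609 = -292.30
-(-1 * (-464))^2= -215296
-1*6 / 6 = -1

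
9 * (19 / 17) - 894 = -883.94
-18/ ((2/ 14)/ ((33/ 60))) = -693/ 10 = -69.30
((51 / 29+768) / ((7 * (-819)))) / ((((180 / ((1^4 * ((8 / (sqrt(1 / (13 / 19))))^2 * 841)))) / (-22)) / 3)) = 10851104 / 5985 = 1813.05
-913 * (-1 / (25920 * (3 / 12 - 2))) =-913 / 45360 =-0.02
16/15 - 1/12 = 59/60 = 0.98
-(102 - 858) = 756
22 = 22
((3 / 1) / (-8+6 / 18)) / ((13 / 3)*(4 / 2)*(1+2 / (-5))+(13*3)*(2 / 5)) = -0.02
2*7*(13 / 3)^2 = 2366 / 9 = 262.89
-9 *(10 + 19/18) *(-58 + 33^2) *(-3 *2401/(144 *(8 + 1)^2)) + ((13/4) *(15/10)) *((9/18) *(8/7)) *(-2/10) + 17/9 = 17241739363/272160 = 63351.48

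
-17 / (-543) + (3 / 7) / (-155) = 16816 / 589155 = 0.03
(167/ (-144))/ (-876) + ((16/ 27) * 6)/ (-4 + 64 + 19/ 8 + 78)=3775637/ 141659712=0.03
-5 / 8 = -0.62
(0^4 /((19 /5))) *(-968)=0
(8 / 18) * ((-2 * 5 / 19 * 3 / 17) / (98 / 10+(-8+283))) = -25 / 172482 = -0.00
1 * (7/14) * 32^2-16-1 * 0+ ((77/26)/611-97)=6338591/15886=399.00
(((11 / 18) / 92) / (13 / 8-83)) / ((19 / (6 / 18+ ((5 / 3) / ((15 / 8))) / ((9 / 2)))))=-473 / 207391023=-0.00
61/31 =1.97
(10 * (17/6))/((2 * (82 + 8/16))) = 17/99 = 0.17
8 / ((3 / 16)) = 128 / 3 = 42.67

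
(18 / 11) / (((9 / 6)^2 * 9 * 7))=8 / 693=0.01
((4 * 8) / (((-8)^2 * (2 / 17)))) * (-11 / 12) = -3.90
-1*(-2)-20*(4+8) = -238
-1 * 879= -879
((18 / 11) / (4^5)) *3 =0.00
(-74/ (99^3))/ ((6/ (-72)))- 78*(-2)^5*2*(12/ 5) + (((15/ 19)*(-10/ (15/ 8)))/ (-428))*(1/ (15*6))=39389236936466/ 3287696445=11980.80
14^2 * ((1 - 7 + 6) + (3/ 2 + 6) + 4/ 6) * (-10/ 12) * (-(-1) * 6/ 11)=-24010/ 33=-727.58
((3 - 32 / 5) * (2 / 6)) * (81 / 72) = -1.28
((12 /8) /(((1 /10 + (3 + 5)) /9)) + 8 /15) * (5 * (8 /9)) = 88 /9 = 9.78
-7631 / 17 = -448.88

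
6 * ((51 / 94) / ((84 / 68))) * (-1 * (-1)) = 867 / 329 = 2.64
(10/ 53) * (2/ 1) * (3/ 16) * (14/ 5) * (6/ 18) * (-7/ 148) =-49/ 15688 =-0.00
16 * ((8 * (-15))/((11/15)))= -28800/11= -2618.18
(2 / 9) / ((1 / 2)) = 4 / 9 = 0.44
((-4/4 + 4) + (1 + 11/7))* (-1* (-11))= 61.29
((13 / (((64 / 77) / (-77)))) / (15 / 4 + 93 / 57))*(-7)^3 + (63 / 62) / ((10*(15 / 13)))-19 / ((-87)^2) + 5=76764.07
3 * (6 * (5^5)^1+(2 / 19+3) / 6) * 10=10687795 / 19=562515.53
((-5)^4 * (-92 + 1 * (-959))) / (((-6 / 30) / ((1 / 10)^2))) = 131375 / 4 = 32843.75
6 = 6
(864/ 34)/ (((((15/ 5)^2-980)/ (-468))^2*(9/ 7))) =73592064/ 16028297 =4.59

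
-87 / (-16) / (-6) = -29 / 32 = -0.91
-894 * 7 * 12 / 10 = -37548 / 5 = -7509.60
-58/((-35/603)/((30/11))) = 209844/77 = 2725.25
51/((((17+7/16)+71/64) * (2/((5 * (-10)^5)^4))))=102000000000000000000000000/1187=85930918281381634372367.31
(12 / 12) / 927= 0.00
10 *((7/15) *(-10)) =-140/3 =-46.67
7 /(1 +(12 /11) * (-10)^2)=11 /173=0.06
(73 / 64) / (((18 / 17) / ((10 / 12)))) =6205 / 6912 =0.90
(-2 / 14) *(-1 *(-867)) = -867 / 7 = -123.86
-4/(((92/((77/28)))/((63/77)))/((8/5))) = -18/115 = -0.16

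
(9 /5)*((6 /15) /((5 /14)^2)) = 5.64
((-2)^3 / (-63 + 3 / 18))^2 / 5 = 2304 / 710645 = 0.00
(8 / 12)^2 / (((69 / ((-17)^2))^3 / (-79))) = -7627471804 / 2956581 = -2579.83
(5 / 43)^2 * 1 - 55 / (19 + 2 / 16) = -2.86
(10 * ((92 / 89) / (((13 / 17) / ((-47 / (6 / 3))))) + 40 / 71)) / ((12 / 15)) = -32040675 / 82147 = -390.04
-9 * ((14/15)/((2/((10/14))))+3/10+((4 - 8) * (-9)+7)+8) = -4647/10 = -464.70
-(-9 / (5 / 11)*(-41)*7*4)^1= -113652 / 5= -22730.40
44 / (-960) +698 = 167509 / 240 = 697.95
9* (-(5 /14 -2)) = 207 /14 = 14.79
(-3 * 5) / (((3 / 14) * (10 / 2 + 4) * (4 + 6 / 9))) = -5 / 3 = -1.67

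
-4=-4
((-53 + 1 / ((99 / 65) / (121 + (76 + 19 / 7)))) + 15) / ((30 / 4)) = 43024 / 3465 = 12.42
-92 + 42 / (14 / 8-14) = -668 / 7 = -95.43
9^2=81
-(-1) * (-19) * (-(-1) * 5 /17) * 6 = -570 /17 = -33.53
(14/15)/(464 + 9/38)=532/264615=0.00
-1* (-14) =14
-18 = -18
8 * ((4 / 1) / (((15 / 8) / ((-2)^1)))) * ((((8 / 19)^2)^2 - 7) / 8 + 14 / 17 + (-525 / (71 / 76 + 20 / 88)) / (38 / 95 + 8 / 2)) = 22640036674112 / 6453626241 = 3508.11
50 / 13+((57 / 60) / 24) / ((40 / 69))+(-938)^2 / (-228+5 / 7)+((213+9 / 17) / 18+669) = -3186.32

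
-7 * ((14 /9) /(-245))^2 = -4 /14175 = -0.00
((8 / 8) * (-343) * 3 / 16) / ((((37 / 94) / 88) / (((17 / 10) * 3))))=-27131643 / 370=-73328.76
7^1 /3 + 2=13 /3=4.33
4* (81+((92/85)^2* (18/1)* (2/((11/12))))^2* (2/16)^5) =2048105335212/6316275625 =324.26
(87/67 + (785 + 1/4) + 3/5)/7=112.45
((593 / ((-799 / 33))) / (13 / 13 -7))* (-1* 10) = -32615 / 799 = -40.82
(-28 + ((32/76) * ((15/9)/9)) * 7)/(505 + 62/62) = -7042/129789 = -0.05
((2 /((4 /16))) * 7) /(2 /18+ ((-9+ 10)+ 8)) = 252 /41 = 6.15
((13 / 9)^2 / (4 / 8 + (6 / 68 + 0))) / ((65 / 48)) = 1768 / 675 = 2.62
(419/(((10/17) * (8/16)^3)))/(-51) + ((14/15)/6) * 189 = -247/3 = -82.33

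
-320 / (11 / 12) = -3840 / 11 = -349.09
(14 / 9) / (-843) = -14 / 7587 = -0.00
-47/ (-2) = 23.50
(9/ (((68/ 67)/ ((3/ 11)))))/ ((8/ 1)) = 1809/ 5984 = 0.30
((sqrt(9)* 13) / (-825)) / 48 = -13 / 13200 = -0.00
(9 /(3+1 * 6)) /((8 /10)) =5 /4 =1.25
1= 1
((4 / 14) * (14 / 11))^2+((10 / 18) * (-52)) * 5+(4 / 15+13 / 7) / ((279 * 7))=-3580772477 / 24812865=-144.31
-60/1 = -60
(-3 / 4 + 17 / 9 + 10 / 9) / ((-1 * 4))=-9 / 16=-0.56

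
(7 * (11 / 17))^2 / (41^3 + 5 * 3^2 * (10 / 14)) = 0.00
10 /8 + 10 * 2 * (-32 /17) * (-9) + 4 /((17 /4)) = 23189 /68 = 341.01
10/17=0.59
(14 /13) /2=7 /13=0.54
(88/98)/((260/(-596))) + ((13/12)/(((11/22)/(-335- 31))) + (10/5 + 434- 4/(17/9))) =-19555877/54145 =-361.18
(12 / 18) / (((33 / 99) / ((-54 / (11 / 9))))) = -972 / 11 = -88.36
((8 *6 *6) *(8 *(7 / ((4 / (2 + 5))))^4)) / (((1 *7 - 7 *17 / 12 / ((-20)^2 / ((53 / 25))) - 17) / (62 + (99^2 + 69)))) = -61836483814560000 / 1206307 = -51260983990.44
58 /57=1.02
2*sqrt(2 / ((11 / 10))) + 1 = 1 + 4*sqrt(55) / 11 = 3.70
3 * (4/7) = 12/7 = 1.71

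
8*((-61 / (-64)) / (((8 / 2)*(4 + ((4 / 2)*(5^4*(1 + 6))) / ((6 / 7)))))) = 183 / 980384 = 0.00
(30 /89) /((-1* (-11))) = 30 /979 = 0.03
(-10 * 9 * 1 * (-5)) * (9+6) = 6750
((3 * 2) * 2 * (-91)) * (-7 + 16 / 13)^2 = -472500 / 13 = -36346.15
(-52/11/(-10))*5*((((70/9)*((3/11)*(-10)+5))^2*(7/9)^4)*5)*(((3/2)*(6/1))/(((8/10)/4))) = 4779490625000/78594219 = 60812.24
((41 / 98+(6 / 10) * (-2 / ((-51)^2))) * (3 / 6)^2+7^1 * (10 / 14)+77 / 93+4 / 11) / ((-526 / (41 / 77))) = -149583242119 / 23469617796240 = -0.01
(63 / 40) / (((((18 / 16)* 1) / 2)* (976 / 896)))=784 / 305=2.57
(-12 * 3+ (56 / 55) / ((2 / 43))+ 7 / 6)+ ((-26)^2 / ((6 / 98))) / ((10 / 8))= 2910641 / 330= 8820.12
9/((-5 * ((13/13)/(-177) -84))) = 1593/74345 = 0.02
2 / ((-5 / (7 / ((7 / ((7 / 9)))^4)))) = -14 / 32805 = -0.00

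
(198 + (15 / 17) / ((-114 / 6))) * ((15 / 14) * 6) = 2877255 / 2261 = 1272.56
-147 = -147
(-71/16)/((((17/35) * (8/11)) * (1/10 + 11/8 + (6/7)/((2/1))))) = -956725/144976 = -6.60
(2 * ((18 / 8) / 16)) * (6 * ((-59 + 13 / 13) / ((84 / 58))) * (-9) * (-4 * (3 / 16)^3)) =-1839267 / 114688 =-16.04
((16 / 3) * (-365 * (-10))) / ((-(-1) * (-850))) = -1168 / 51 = -22.90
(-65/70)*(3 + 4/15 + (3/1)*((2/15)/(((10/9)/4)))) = -4589/1050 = -4.37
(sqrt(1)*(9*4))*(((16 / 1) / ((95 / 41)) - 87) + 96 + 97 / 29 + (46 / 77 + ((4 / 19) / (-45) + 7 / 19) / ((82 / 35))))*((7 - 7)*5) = 0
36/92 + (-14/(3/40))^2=7212881/207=34844.84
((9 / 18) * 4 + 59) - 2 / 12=365 / 6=60.83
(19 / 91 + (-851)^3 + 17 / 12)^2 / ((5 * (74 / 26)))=452921185045992599802889 / 16969680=26690025094521087.01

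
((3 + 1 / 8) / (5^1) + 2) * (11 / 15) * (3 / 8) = 231 / 320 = 0.72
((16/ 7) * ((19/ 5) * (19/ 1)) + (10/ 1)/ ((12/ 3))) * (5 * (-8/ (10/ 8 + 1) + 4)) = 2606/ 7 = 372.29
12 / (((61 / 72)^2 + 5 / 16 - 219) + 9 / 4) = -62208 / 1118291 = -0.06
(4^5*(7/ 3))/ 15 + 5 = 7393/ 45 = 164.29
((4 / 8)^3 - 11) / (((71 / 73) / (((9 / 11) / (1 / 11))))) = -57159 / 568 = -100.63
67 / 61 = 1.10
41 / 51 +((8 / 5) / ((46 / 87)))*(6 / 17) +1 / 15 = 758 / 391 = 1.94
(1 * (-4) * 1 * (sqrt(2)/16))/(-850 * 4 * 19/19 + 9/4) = sqrt(2)/13591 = 0.00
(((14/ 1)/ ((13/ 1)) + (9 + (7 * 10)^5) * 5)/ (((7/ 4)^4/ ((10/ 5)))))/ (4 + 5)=55933696306688/ 280917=199111112.20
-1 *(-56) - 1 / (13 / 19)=709 / 13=54.54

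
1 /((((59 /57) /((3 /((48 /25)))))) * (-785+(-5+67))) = -475 /227504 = -0.00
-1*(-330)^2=-108900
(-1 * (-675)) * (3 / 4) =2025 / 4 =506.25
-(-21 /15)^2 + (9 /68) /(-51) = -56719 /28900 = -1.96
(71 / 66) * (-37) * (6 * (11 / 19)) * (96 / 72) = -10508 / 57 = -184.35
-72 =-72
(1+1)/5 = 2/5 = 0.40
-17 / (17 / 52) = -52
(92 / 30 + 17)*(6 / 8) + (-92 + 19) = -1159 / 20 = -57.95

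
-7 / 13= -0.54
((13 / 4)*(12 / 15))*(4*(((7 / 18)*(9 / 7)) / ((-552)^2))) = 13 / 761760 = 0.00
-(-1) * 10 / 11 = 10 / 11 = 0.91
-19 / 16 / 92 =-19 / 1472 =-0.01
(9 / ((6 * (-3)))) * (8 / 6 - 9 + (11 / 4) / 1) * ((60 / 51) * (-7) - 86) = -15753 / 68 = -231.66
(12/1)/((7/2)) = 24/7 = 3.43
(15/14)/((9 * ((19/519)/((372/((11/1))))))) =160890/1463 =109.97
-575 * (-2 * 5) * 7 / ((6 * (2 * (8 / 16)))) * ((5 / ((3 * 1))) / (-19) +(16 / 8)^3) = 9076375 / 171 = 53078.22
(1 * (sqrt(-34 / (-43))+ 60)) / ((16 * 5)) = 0.76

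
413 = 413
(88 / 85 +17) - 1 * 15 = 258 / 85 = 3.04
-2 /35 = -0.06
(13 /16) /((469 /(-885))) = -11505 /7504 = -1.53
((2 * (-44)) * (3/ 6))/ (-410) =0.11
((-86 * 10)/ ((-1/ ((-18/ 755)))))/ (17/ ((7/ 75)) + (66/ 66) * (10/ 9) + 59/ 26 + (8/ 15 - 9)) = -25356240/ 218964043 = -0.12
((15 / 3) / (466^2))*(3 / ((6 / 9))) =45 / 434312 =0.00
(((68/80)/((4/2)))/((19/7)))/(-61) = -119/46360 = -0.00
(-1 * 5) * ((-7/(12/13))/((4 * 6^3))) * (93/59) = 14105/203904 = 0.07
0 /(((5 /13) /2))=0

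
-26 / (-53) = 26 / 53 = 0.49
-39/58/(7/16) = -312/203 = -1.54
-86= -86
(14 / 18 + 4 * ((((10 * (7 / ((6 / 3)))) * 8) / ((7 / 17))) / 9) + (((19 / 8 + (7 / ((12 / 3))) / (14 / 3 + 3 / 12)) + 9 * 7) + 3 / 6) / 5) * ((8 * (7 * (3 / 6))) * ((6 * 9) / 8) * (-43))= -6065513307 / 2360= -2570132.76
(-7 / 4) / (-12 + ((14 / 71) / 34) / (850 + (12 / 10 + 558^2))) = 3297382781 / 22610624749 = 0.15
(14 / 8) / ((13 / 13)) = 7 / 4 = 1.75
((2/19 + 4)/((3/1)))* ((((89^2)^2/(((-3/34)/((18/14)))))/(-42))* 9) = 268086610.85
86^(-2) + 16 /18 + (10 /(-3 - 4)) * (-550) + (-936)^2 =876882.60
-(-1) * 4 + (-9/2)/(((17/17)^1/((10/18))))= 3/2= 1.50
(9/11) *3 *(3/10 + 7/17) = 297/170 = 1.75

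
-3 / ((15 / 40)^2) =-64 / 3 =-21.33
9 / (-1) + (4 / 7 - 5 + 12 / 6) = -80 / 7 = -11.43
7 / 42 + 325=1951 / 6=325.17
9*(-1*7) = -63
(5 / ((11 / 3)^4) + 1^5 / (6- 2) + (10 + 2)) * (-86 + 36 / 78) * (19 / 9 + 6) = -14591974526 / 1712997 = -8518.39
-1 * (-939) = 939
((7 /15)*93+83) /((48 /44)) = 1738 /15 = 115.87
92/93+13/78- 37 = -35.84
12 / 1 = 12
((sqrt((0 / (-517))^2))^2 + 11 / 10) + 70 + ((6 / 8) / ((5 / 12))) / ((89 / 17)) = 12717 / 178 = 71.44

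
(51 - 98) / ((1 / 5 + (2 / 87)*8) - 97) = 20445 / 42028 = 0.49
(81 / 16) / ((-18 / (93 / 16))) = -837 / 512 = -1.63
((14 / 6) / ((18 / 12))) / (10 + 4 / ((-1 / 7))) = -0.09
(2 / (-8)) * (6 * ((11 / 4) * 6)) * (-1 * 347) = 34353 / 4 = 8588.25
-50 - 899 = -949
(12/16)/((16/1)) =0.05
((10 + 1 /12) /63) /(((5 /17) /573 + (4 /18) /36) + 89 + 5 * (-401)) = -1178661 /14109750298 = -0.00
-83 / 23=-3.61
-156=-156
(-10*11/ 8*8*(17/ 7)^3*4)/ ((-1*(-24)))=-270215/ 1029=-262.60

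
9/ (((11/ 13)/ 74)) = 8658/ 11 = 787.09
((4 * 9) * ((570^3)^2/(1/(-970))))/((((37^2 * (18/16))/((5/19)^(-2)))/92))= -1414248957251551180800000/1369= -1033052561907634171512.05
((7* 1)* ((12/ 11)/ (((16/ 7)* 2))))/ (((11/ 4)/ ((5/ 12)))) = 245/ 968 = 0.25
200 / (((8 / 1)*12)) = 2.08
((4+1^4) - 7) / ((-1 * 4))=1 / 2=0.50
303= 303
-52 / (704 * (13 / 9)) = -9 / 176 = -0.05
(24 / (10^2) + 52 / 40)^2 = 5929 / 2500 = 2.37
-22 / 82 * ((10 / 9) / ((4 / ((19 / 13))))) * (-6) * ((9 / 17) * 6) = 18810 / 9061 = 2.08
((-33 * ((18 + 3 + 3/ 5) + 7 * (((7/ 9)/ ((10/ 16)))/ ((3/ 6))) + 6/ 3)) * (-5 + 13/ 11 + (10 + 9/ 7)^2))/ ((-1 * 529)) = 122930678/ 388815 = 316.17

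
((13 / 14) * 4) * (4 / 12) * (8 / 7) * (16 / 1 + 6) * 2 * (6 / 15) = 18304 / 735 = 24.90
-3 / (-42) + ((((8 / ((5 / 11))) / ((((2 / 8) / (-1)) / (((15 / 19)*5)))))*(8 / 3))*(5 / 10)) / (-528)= 617 / 798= 0.77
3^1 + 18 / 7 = 39 / 7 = 5.57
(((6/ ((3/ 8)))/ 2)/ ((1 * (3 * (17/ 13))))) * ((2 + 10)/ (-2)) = -208/ 17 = -12.24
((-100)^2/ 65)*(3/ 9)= 2000/ 39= 51.28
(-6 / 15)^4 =16 / 625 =0.03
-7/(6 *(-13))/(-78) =-7/6084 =-0.00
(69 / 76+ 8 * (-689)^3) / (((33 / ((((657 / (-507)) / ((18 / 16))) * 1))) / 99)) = 29034483228518 / 3211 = 9042193468.86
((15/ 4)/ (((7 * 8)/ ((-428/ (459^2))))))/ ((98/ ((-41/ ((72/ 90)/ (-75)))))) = -2741875/ 513874368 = -0.01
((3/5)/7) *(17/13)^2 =0.15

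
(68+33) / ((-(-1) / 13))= 1313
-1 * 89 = -89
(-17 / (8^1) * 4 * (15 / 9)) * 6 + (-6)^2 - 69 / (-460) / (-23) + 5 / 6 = -66479 / 1380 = -48.17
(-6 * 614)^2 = 13571856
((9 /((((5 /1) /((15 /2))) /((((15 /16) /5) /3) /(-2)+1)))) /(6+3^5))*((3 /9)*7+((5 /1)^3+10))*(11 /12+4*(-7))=-1037725 /5312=-195.35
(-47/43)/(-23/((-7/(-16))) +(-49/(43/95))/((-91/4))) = 4277/187092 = 0.02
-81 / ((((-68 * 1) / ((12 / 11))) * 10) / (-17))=-243 / 110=-2.21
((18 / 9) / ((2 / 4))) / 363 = 4 / 363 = 0.01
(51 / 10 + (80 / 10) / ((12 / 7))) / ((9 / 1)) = 293 / 270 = 1.09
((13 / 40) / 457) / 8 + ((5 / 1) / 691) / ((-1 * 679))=5368257 / 68614199360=0.00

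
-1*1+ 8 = 7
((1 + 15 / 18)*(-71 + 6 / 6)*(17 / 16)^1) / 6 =-6545 / 288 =-22.73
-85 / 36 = -2.36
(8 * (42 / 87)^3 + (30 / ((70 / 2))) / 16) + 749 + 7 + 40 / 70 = 147802233 / 195112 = 757.53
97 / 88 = 1.10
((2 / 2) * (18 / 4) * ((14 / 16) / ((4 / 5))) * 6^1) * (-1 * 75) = -70875 / 32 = -2214.84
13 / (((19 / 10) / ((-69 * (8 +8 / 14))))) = -538200 / 133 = -4046.62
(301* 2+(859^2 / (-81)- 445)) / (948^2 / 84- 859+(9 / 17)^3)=-1133596142 / 1245955365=-0.91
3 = 3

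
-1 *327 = -327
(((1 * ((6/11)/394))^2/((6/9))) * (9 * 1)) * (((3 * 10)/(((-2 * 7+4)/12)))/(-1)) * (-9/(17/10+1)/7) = -14580/32871223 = -0.00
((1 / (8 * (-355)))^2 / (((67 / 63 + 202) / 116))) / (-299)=-0.00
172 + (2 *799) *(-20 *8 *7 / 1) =-1789588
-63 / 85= -0.74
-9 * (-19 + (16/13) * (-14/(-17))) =35775/221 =161.88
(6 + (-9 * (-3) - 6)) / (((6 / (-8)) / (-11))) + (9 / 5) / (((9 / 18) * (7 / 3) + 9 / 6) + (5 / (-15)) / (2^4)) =251892 / 635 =396.68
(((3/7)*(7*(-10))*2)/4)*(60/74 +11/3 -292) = 159575/37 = 4312.84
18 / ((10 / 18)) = 162 / 5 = 32.40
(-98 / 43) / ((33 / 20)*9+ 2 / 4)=-1960 / 13201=-0.15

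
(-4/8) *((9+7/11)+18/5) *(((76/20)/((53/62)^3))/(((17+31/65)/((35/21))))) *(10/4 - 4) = 669612307/116272937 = 5.76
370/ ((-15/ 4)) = -296/ 3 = -98.67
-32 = -32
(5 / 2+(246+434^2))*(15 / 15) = 377209 / 2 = 188604.50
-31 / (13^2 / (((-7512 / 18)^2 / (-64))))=3037039 / 6084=499.18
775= 775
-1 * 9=-9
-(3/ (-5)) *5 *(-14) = -42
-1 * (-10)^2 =-100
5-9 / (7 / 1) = 26 / 7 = 3.71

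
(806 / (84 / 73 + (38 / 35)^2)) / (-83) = -2772175 / 664996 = -4.17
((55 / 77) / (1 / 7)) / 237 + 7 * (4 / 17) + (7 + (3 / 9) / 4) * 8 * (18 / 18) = 58.33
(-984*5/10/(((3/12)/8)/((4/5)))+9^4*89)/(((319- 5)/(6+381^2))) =414694068723/1570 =264136349.51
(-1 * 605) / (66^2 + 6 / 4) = -242 / 1743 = -0.14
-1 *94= -94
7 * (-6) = -42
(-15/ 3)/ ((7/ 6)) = -30/ 7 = -4.29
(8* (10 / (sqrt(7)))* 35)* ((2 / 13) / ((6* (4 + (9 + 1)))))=1.94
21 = 21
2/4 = 1/2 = 0.50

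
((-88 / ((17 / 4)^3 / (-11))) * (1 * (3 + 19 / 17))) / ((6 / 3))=2168320 / 83521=25.96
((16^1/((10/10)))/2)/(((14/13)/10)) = 520/7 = 74.29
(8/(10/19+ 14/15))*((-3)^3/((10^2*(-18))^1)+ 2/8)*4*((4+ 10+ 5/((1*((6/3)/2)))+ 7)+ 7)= 99693/520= 191.72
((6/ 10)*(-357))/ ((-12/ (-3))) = -1071/ 20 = -53.55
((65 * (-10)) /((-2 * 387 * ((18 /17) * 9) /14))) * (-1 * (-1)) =38675 /31347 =1.23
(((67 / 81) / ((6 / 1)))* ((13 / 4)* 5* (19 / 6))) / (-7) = -82745 / 81648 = -1.01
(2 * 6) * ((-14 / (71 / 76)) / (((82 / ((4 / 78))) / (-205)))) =23.06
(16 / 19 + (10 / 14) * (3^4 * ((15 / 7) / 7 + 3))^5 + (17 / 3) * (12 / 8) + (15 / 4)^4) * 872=1031312391004459812245466065 / 1202214659744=857843799063361.80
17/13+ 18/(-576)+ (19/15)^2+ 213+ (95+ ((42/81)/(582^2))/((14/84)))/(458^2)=89732113249107971/415654791645600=215.88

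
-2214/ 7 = -316.29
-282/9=-94/3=-31.33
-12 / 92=-3 / 23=-0.13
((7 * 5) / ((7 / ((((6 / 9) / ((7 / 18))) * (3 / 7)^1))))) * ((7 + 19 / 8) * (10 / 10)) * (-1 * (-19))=64125 / 98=654.34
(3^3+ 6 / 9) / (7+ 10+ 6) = 83 / 69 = 1.20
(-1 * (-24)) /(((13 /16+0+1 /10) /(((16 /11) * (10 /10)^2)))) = 30720 /803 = 38.26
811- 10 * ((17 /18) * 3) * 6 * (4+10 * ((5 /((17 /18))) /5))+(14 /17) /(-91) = -1669.01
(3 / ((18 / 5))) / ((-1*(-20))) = 1 / 24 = 0.04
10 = 10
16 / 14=8 / 7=1.14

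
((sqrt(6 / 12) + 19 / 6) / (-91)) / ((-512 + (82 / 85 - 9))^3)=0.00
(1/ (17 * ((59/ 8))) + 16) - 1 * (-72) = 88272/ 1003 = 88.01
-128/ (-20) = 32/ 5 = 6.40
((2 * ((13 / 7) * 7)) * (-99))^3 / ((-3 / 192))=1091454414336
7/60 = 0.12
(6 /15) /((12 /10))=1 /3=0.33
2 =2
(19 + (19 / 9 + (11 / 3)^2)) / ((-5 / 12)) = -1244 / 15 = -82.93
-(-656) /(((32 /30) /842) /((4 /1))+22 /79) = 20454285 /8693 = 2352.96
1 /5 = 0.20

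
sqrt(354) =18.81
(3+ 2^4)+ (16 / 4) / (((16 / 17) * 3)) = 245 / 12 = 20.42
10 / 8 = 5 / 4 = 1.25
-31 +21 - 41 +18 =-33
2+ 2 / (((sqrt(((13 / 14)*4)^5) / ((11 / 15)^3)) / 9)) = 65219*sqrt(182) / 3295500+ 2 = 2.27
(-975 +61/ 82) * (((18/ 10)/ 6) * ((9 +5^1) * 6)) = -5033007/ 205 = -24551.25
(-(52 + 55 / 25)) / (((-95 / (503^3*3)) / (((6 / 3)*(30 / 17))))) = 1241582969412 / 1615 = 768782024.40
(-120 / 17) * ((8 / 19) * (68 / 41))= -3840 / 779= -4.93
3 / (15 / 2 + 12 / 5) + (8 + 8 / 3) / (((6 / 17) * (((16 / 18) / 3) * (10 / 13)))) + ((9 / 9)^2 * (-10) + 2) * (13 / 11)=20369 / 165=123.45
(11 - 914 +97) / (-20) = 403 / 10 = 40.30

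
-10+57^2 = 3239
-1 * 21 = -21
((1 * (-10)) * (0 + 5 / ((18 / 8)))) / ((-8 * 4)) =25 / 36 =0.69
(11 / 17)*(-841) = -9251 / 17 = -544.18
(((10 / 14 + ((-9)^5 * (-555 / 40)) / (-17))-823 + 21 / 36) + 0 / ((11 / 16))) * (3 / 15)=-139990001 / 14280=-9803.22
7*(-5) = -35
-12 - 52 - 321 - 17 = -402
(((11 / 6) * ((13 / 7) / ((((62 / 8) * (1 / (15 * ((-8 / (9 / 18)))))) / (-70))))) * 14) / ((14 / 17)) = 3889600 / 31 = 125470.97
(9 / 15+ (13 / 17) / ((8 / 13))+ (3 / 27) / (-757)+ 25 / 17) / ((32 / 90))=9.32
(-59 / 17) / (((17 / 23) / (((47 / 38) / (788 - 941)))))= 0.04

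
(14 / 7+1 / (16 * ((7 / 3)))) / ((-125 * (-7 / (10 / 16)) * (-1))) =-227 / 156800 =-0.00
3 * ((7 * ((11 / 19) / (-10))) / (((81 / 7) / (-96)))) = 8624 / 855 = 10.09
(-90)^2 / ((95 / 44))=71280 / 19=3751.58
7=7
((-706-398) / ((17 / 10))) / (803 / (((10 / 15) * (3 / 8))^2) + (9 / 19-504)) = -41952 / 797453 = -0.05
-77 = -77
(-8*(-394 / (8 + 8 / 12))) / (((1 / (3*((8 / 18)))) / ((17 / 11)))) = 749.43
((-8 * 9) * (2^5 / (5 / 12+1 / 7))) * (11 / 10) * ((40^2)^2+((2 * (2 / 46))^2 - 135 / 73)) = -105230742638224896 / 9074995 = -11595680508.72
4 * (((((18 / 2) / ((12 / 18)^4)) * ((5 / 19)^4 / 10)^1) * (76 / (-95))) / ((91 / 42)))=-54675 / 1694173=-0.03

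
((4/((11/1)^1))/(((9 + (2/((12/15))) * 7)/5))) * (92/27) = 3680/15741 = 0.23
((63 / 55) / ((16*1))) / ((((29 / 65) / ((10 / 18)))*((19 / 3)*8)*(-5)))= -273 / 775808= -0.00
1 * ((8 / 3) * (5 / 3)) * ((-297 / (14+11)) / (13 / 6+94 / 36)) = -2376 / 215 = -11.05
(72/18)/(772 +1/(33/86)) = 66/12781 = 0.01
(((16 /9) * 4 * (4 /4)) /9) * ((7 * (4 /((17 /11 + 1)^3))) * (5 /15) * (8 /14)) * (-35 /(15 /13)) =-276848 /35721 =-7.75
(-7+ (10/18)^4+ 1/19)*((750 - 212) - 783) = 209273365/124659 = 1678.77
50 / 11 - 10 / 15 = 128 / 33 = 3.88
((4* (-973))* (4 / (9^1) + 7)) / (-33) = 260764 / 297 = 877.99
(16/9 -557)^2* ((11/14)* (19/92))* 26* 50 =1696087861325/26082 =65029056.87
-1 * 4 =-4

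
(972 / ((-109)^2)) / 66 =0.00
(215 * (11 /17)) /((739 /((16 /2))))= 18920 /12563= 1.51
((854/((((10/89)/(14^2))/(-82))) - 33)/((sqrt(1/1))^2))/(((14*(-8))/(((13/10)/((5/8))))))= 7940196953/3500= 2268627.70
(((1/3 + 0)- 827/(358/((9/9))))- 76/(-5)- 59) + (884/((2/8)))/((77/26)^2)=11378631611/31838730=357.38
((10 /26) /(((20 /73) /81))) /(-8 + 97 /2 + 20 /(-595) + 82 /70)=3518235 /1288274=2.73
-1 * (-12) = 12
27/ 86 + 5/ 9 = 673/ 774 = 0.87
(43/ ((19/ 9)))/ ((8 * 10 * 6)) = 129/ 3040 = 0.04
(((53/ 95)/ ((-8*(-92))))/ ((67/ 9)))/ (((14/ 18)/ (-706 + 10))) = -373491/ 4099060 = -0.09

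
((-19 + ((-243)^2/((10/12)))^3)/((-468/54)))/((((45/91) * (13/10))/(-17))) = 1085584750638066.72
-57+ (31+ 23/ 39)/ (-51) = -114605/ 1989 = -57.62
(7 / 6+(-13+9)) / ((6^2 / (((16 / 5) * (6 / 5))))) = -68 / 225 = -0.30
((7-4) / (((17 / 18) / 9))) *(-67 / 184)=-16281 / 1564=-10.41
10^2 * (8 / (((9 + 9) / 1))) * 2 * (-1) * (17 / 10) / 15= -10.07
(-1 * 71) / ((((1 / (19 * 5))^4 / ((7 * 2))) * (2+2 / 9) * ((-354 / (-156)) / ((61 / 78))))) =-1481603158875 / 118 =-12555958973.52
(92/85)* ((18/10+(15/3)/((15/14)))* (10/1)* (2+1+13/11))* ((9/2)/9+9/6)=1642016/2805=585.39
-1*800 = -800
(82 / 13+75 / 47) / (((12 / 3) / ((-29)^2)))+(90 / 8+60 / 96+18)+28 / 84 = 24810109 / 14664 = 1691.91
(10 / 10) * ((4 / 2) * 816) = 1632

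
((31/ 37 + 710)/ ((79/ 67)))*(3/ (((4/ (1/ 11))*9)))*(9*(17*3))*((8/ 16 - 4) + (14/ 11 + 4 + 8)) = 20486.74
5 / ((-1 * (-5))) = 1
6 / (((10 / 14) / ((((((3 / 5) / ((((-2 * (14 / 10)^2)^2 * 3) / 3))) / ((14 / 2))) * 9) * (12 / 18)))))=675 / 2401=0.28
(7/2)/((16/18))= 63/16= 3.94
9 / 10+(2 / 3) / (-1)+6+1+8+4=577 / 30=19.23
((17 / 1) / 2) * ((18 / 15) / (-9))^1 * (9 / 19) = -51 / 95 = -0.54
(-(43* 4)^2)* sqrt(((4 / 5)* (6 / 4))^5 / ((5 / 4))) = -2130048* sqrt(6) / 125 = -41740.25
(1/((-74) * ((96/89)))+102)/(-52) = -724519/369408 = -1.96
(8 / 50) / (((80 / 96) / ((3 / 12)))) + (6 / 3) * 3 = 756 / 125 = 6.05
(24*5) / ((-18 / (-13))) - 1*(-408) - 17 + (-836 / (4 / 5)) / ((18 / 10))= -926 / 9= -102.89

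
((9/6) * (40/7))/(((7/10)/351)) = 4297.96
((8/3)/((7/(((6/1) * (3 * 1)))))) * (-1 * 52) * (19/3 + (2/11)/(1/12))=-233792/77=-3036.26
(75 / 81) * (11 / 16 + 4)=625 / 144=4.34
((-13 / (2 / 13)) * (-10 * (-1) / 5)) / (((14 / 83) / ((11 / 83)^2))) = -20449 / 1162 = -17.60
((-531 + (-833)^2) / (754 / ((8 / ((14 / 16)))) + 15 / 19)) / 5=421561664 / 253105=1665.56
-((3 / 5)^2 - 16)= 391 / 25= 15.64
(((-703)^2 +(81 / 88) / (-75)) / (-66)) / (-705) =1087259773 / 102366000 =10.62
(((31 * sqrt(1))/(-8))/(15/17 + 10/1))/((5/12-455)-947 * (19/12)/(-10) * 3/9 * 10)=-4743/602360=-0.01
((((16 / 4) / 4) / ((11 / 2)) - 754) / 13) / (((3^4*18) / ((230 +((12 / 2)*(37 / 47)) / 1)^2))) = -168196343168 / 76760541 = -2191.18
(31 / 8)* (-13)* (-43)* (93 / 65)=123969 / 40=3099.22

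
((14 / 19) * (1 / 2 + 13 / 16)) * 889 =130683 / 152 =859.76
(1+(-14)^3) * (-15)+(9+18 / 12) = 82311 / 2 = 41155.50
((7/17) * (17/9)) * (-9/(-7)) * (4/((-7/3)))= -12/7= -1.71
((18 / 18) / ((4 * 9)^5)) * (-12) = -0.00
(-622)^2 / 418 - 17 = 189889 / 209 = 908.56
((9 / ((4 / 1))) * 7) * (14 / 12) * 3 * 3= 165.38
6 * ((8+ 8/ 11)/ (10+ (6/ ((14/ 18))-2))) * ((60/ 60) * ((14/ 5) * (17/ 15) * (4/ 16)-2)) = -60816/ 15125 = -4.02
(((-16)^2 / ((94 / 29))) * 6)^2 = 496041984 / 2209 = 224555.00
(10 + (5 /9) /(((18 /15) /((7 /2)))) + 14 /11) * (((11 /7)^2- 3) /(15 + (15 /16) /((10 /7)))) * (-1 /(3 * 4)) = 796484 /21873159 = 0.04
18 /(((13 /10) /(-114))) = -20520 /13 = -1578.46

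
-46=-46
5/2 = 2.50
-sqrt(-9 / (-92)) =-3* sqrt(23) / 46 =-0.31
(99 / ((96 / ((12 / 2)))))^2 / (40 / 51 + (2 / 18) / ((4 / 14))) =1499553 / 45952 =32.63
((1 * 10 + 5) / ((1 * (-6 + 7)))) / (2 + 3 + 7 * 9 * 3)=15 / 194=0.08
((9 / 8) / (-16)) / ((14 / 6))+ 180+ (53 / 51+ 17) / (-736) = 8222783 / 45696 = 179.95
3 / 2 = 1.50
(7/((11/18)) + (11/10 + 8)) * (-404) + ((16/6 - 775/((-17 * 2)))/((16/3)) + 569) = -231289453/29920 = -7730.26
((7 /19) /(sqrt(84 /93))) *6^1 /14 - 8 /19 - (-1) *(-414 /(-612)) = 3 *sqrt(217) /266 + 165 /646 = 0.42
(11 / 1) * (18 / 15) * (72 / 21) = 1584 / 35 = 45.26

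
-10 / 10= -1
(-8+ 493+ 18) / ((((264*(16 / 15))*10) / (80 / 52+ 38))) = 129271 / 18304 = 7.06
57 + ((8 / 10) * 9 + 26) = 451 / 5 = 90.20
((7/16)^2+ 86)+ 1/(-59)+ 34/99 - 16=105445121/1495296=70.52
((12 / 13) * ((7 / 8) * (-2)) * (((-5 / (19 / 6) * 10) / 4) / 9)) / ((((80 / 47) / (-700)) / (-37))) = 10651375 / 988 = 10780.74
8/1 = 8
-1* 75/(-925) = 3/37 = 0.08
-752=-752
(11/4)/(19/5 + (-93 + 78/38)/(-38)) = 19855/44716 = 0.44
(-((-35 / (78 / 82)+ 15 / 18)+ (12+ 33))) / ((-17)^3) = 235 / 127738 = 0.00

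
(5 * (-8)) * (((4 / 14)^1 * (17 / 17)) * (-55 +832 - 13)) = -61120 / 7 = -8731.43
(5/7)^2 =0.51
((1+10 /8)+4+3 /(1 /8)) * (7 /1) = 847 /4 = 211.75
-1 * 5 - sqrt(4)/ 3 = -17/ 3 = -5.67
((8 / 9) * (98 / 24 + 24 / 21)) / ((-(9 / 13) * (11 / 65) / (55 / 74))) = -1854775 / 62937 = -29.47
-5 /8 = -0.62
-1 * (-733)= 733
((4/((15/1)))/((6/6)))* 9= 12/5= 2.40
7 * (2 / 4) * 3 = 21 / 2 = 10.50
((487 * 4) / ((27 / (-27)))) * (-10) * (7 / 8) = 17045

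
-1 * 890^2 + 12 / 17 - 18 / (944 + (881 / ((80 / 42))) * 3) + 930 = -1254375984154 / 1585471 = -791169.30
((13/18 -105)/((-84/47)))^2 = 7782591961/2286144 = 3404.24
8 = 8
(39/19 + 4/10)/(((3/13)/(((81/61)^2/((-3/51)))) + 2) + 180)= 112615191/8356370335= 0.01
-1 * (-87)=87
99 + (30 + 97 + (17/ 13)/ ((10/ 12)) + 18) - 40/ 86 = 685066/ 2795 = 245.10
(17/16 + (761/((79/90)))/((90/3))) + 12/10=196939/6320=31.16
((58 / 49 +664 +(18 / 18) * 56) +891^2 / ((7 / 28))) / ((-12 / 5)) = -389090035 / 294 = -1323435.49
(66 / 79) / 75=22 / 1975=0.01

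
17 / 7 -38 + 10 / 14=-34.86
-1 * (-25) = 25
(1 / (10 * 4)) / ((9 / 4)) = 1 / 90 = 0.01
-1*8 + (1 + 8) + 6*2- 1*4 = 9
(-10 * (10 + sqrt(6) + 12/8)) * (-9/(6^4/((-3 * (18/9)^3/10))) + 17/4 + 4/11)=-17572/33 - 1528 * sqrt(6)/33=-645.90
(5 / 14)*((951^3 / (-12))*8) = -1433475585 / 7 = -204782226.43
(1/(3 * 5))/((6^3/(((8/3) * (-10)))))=-2/243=-0.01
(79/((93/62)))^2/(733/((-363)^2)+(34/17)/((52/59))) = 120290456/98651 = 1219.35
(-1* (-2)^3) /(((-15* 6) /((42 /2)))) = -28 /15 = -1.87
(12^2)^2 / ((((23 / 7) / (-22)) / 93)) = -296980992 / 23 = -12912217.04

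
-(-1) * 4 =4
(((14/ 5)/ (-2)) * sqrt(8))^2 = 392/ 25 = 15.68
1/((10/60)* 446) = 3/223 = 0.01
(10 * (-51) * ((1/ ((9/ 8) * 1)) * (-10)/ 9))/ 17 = 800/ 27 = 29.63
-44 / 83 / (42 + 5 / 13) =-572 / 45733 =-0.01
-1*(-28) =28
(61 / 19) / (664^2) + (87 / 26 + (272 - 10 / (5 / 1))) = 29767755577 / 108901312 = 273.35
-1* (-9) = 9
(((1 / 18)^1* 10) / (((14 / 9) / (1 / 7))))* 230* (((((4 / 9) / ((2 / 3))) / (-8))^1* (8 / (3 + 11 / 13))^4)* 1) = -42041792 / 2296875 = -18.30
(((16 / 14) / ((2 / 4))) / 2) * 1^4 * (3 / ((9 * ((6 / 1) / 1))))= 4 / 63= 0.06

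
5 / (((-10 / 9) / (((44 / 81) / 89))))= -0.03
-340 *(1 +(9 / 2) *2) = -3400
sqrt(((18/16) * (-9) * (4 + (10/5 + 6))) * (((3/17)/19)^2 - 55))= 9 * sqrt(8607129)/323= 81.75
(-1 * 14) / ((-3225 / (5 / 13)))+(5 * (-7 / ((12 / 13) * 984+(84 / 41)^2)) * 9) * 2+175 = 1619207181473 / 9289171320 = 174.31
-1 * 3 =-3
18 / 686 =9 / 343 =0.03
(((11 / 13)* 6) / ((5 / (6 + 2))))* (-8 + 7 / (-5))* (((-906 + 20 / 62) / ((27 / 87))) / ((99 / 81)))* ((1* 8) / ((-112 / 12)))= -11021065344 / 70525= -156271.75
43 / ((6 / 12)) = 86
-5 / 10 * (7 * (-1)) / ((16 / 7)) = 49 / 32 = 1.53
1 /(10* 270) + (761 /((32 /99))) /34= 50854097 /734400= 69.25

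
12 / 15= 4 / 5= 0.80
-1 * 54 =-54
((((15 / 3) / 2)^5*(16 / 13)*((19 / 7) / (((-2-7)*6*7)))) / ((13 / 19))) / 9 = -1128125 / 8049132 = -0.14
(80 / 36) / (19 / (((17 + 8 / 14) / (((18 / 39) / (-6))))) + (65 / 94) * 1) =3.65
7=7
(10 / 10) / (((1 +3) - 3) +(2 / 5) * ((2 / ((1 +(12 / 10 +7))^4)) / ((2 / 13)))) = 2238728 / 2240353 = 1.00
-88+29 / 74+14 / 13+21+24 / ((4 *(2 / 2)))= -57269 / 962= -59.53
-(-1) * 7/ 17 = 7/ 17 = 0.41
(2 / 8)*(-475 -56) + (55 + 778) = 2801 / 4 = 700.25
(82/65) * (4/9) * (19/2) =5.33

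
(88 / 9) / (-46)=-44 / 207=-0.21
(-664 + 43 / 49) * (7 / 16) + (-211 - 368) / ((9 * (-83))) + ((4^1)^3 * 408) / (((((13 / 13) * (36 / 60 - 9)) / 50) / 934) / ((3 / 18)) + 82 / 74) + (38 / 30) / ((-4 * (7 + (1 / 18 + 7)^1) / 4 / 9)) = 491293731187858267 / 21088003841520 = 23297.31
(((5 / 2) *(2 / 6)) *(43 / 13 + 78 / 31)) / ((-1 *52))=-11735 / 125736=-0.09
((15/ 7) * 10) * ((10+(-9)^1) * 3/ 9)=50/ 7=7.14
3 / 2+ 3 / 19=63 / 38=1.66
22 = 22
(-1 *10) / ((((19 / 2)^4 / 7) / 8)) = -8960 / 130321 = -0.07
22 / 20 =11 / 10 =1.10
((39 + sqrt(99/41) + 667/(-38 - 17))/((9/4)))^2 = 159.62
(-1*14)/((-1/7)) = 98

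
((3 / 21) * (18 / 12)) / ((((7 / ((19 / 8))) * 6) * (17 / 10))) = 95 / 13328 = 0.01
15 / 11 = 1.36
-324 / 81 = -4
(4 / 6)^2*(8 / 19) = 0.19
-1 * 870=-870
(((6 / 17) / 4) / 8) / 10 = 3 / 2720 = 0.00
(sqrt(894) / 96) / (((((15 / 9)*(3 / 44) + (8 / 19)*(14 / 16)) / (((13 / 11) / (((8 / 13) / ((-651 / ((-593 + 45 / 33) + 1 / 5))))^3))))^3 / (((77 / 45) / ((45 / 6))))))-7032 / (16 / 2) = -879 + 915663828497166494530110952295122578125*sqrt(894) / 139539663168450070848274442565250449408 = -682.80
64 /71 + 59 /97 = 10397 /6887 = 1.51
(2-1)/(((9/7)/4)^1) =28/9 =3.11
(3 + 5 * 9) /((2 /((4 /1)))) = 96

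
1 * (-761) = -761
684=684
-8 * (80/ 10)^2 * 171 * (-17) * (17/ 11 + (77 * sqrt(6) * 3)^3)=25302528/ 11 + 110078418852864 * sqrt(6)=269635960182110.60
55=55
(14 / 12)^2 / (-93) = -49 / 3348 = -0.01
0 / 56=0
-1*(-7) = 7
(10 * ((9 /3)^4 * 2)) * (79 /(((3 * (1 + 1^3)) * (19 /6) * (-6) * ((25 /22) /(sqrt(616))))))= -187704 * sqrt(154) /95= -24519.43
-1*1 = -1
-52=-52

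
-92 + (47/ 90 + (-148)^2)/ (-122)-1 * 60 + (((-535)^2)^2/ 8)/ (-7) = -224883491430763/ 153720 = -1462942306.99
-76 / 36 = -19 / 9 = -2.11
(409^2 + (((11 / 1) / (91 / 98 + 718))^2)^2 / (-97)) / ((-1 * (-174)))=11373725081386272209 / 11830561535148750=961.39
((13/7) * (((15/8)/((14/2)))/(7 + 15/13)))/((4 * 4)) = 2535/664832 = 0.00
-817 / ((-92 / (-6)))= -2451 / 46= -53.28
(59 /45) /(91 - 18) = 59 /3285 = 0.02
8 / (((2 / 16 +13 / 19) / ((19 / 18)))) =11552 / 1107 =10.44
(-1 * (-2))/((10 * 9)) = 0.02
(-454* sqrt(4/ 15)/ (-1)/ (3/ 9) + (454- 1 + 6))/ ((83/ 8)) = 3672/ 83 + 7264* sqrt(15)/ 415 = 112.03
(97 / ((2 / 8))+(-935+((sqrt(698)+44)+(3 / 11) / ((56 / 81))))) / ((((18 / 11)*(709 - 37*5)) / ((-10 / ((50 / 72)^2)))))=557289 / 45850 - 396*sqrt(698) / 16375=11.52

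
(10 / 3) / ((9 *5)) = 2 / 27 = 0.07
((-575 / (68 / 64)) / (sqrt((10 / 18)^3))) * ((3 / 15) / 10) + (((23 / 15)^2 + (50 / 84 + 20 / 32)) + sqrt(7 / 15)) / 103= -4968 * sqrt(5) / 425 + sqrt(105) / 1545 + 44999 / 1297800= -26.10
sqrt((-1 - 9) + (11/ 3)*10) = 4*sqrt(15)/ 3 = 5.16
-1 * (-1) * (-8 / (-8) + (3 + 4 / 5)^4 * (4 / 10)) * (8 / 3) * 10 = 4220272 / 1875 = 2250.81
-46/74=-23/37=-0.62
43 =43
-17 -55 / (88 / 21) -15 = -361 / 8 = -45.12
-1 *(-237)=237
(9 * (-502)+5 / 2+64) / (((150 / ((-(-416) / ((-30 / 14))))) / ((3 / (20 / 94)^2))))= 3579344314 / 9375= 381796.73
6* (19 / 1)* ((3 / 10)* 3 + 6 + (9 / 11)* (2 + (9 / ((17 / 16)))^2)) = 7665.54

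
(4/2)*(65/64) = 65/32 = 2.03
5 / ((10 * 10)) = 1 / 20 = 0.05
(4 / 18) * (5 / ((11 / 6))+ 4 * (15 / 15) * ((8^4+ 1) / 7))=360956 / 693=520.86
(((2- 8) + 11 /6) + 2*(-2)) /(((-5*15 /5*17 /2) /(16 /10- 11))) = -0.60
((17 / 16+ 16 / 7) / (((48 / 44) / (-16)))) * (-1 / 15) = 275 / 84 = 3.27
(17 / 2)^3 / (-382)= -4913 / 3056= -1.61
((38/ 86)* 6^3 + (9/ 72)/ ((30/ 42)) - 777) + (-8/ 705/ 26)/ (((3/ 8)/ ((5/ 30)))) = -681.38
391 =391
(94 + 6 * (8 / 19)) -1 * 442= -6564 / 19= -345.47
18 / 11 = 1.64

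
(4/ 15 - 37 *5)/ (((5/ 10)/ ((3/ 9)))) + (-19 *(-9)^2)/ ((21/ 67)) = -1585489/ 315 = -5033.30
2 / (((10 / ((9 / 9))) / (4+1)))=1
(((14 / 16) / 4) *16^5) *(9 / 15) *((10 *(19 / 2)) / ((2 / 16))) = 104595456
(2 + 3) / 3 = 5 / 3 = 1.67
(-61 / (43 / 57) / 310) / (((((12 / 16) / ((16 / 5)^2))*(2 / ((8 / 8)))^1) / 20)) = -1186816 / 33325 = -35.61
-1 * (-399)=399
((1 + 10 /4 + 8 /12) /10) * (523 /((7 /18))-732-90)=1525 /7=217.86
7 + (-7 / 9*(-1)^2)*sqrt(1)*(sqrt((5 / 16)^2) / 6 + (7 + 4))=-1379 / 864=-1.60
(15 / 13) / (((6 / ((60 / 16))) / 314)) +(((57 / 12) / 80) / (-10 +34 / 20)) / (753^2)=4433216567153 / 19577686752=226.44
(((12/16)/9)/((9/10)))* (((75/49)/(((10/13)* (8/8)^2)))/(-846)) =-325/1492344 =-0.00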